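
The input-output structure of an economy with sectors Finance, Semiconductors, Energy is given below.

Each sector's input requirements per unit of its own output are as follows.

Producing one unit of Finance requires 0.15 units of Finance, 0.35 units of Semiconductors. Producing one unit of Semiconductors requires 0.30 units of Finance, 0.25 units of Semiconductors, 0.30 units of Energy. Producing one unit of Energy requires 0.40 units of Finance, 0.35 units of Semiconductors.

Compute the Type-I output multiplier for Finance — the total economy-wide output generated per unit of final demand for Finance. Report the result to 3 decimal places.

m_1 = 2.741

I − A =
  [   0.85    -0.30    -0.40]
  [  -0.35     0.75    -0.35]
  [   0.00    -0.30     1.00]
Cofactors of I−A, C_ij = (−1)^(i+j)·(minor ij) (rows/columns in the sector order above):
  C_11 = (0.75)(1.00) − (-0.35)(-0.30) = 0.6450
  C_12 = −[(-0.35)(1.00) − (-0.35)(0.00)] = 0.3500
  C_13 = (-0.35)(-0.30) − (0.75)(0.00) = 0.1050
  C_21 = −[(-0.30)(1.00) − (-0.40)(-0.30)] = 0.4200
  C_22 = (0.85)(1.00) − (-0.40)(0.00) = 0.8500
  C_23 = −[(0.85)(-0.30) − (-0.30)(0.00)] = 0.2550
  C_31 = (-0.30)(-0.35) − (-0.40)(0.75) = 0.4050
  C_32 = −[(0.85)(-0.35) − (-0.40)(-0.35)] = 0.4375
  C_33 = (0.85)(0.75) − (-0.30)(-0.35) = 0.5325
det(I−A) = Σ_j (I−A)_1j·C_1j = (0.85)(0.6450) + (-0.30)(0.3500) + (-0.40)(0.1050) = 0.40125
adj(I−A) = Cᵀ =
  [ 0.6450   0.4200   0.4050]
  [ 0.3500   0.8500   0.4375]
  [ 0.1050   0.2550   0.5325]
(I − A)⁻¹ = adj(I−A) / det(I−A) ≈
  [   1.6075     1.0467     1.0093]
  [   0.8723     2.1184     1.0903]
  [   0.2617     0.6355     1.3271]
The output multiplier for sector j is the column-j sum of the Leontief inverse (I − A)⁻¹ = adj(I−A) / det(I−A).
Column 1 of adj(I−A): (0.6450, 0.3500, 0.1050); det(I−A) = 0.40125.
m_1 = (0.6450 + 0.3500 + 0.1050) / 0.40125 = 1.10 / 0.40125 ≈ 2.741.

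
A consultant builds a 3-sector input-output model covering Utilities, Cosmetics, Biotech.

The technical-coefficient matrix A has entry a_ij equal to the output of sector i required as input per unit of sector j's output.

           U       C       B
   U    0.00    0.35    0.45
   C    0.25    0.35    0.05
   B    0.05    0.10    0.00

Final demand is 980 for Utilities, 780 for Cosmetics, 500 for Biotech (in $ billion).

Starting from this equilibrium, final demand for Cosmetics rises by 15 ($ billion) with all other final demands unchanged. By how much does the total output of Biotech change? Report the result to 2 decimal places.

Δx_B = 3.32

I − A =
  [   1.00    -0.35    -0.45]
  [  -0.25     0.65    -0.05]
  [  -0.05    -0.10     1.00]
Cofactors of I−A, C_ij = (−1)^(i+j)·(minor ij) (rows/columns in the sector order above):
  C_11 = (0.65)(1.00) − (-0.05)(-0.10) = 0.6450
  C_12 = −[(-0.25)(1.00) − (-0.05)(-0.05)] = 0.2525
  C_13 = (-0.25)(-0.10) − (0.65)(-0.05) = 0.0575
  C_21 = −[(-0.35)(1.00) − (-0.45)(-0.10)] = 0.3950
  C_22 = (1.00)(1.00) − (-0.45)(-0.05) = 0.9775
  C_23 = −[(1.00)(-0.10) − (-0.35)(-0.05)] = 0.1175
  C_31 = (-0.35)(-0.05) − (-0.45)(0.65) = 0.3100
  C_32 = −[(1.00)(-0.05) − (-0.45)(-0.25)] = 0.1625
  C_33 = (1.00)(0.65) − (-0.35)(-0.25) = 0.5625
det(I−A) = Σ_j (I−A)_1j·C_1j = (1.00)(0.6450) + (-0.35)(0.2525) + (-0.45)(0.0575) = 0.53075
adj(I−A) = Cᵀ =
  [ 0.6450   0.3950   0.3100]
  [ 0.2525   0.9775   0.1625]
  [ 0.0575   0.1175   0.5625]
(I − A)⁻¹ = adj(I−A) / det(I−A) ≈
  [   1.2153     0.7442     0.5841]
  [   0.4757     1.8417     0.3062]
  [   0.1083     0.2214     1.0598]
Δx = (I − A)⁻¹ Δd with Δd having +15 in the Cosmetics component and 0 elsewhere.
So Δx_B = L_BC · (+15), where L_BC = adj(I−A)_BC / det(I−A) = 0.1175 / 0.53075.
Δx_B = 0.1175 × (+15) / 0.53075 = 1.7625 / 0.53075 ≈ 3.32.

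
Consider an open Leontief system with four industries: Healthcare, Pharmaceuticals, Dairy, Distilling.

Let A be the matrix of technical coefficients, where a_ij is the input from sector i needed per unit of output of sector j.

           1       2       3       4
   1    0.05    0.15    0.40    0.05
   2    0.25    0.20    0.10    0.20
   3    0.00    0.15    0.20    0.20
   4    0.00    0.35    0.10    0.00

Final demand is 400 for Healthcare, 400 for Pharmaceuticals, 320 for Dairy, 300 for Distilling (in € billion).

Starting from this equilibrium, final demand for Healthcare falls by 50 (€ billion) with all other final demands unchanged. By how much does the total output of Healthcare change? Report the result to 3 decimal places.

Δx_1 = -58.905

I − A =
  [   0.95    -0.15    -0.40    -0.05]
  [  -0.25     0.80    -0.10    -0.20]
  [   0.00    -0.15     0.80    -0.20]
  [   0.00    -0.35    -0.10     1.00]
Compute the cofactors C_ij = (−1)^(i+j)·(3×3 minor ij) of I−A; the adjugate is their transpose:
adj(I−A) = Cᵀ =
  [ 0.543000   0.219750   0.315750   0.134250]
  [ 0.195000   0.741000   0.215250   0.201000]
  [ 0.055000   0.209000   0.651625   0.174875]
  [ 0.073750   0.280250   0.140500   0.548750]
det(I−A) = Σ_j (I−A)_1j·C_1j = (0.95)(0.543000) + (-0.15)(0.195000) + (-0.40)(0.055000) + (-0.05)(0.073750) = 0.4609125
(I − A)⁻¹ = adj(I−A) / det(I−A) ≈
  [   1.1781     0.4768     0.6851     0.2913]
  [   0.4231     1.6077     0.4670     0.4361]
  [   0.1193     0.4534     1.4138     0.3794]
  [   0.1600     0.6080     0.3048     1.1906]
Δx = (I − A)⁻¹ Δd with Δd having -50 in the Healthcare component and 0 elsewhere.
So Δx_1 = L_11 · (-50), where L_11 = adj(I−A)_11 / det(I−A) = 0.543000 / 0.4609125.
Δx_1 = 0.543000 × (-50) / 0.4609125 = -27.15 / 0.4609125 ≈ -58.905.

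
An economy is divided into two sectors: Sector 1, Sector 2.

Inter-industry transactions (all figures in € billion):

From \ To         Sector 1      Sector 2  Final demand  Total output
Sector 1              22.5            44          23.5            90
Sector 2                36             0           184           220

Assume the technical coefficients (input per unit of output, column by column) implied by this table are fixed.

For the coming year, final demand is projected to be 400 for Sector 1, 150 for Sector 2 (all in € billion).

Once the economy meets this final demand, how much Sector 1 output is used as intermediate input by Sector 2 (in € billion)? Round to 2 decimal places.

Technical coefficients a_ij = z_ij / X_j:
  a_11 = 22.5/90 = 0.25, a_21 = 36/90 = 0.40
  a_12 = 44/220 = 0.20, a_22 = 0/220 = 0.00
I − A =
  [   0.75    -0.20]
  [  -0.40     1.00]
det(I−A) = (0.75)(1.00) − (-0.20)(-0.40) = 0.6700
adj(I−A) = [[1.00, 0.20], [0.40, 0.75]]
(I − A)⁻¹ = adj(I−A) / det(I−A) ≈
  [   1.4925     0.2985]
  [   0.5970     1.1194]
First solve x = (I − A)⁻¹ d = adj(I−A)·d / det(I−A); in particular x_2 = (0.40·400 + 0.75·150) / 0.6700 = 272.50 / 0.6700 ≈ 406.7164.
Intermediate flow from 1 to 2: z_12 = a_12 · x_2 = 0.20 × 272.50 / 0.6700 = 54.50 / 0.6700 ≈ 81.34.

z_12 = 81.34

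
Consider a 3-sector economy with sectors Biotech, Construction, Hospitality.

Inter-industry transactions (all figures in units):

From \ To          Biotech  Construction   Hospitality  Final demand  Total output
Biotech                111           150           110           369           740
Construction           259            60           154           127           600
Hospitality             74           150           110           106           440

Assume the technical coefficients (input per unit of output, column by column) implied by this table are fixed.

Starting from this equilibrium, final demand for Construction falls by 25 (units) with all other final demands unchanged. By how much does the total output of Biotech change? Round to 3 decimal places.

Technical coefficients a_ij = z_ij / X_j:
  a_11 = 111/740 = 0.15, a_21 = 259/740 = 0.35, a_31 = 74/740 = 0.10
  a_12 = 150/600 = 0.25, a_22 = 60/600 = 0.10, a_32 = 150/600 = 0.25
  a_13 = 110/440 = 0.25, a_23 = 154/440 = 0.35, a_33 = 110/440 = 0.25
I − A =
  [   0.85    -0.25    -0.25]
  [  -0.35     0.90    -0.35]
  [  -0.10    -0.25     0.75]
Cofactors of I−A, C_ij = (−1)^(i+j)·(minor ij) (rows/columns in the sector order above):
  C_11 = (0.90)(0.75) − (-0.35)(-0.25) = 0.5875
  C_12 = −[(-0.35)(0.75) − (-0.35)(-0.10)] = 0.2975
  C_13 = (-0.35)(-0.25) − (0.90)(-0.10) = 0.1775
  C_21 = −[(-0.25)(0.75) − (-0.25)(-0.25)] = 0.2500
  C_22 = (0.85)(0.75) − (-0.25)(-0.10) = 0.6125
  C_23 = −[(0.85)(-0.25) − (-0.25)(-0.10)] = 0.2375
  C_31 = (-0.25)(-0.35) − (-0.25)(0.90) = 0.3125
  C_32 = −[(0.85)(-0.35) − (-0.25)(-0.35)] = 0.3850
  C_33 = (0.85)(0.90) − (-0.25)(-0.35) = 0.6775
det(I−A) = Σ_j (I−A)_1j·C_1j = (0.85)(0.5875) + (-0.25)(0.2975) + (-0.25)(0.1775) = 0.380625
adj(I−A) = Cᵀ =
  [ 0.5875   0.2500   0.3125]
  [ 0.2975   0.6125   0.3850]
  [ 0.1775   0.2375   0.6775]
(I − A)⁻¹ = adj(I−A) / det(I−A) ≈
  [   1.5435     0.6568     0.8210]
  [   0.7816     1.6092     1.0115]
  [   0.4663     0.6240     1.7800]
Δx = (I − A)⁻¹ Δd with Δd having -25 in the Construction component and 0 elsewhere.
So Δx_1 = L_12 · (-25), where L_12 = adj(I−A)_12 / det(I−A) = 0.2500 / 0.380625.
Δx_1 = 0.2500 × (-25) / 0.380625 = -6.25 / 0.380625 ≈ -16.420.

Δx_1 = -16.420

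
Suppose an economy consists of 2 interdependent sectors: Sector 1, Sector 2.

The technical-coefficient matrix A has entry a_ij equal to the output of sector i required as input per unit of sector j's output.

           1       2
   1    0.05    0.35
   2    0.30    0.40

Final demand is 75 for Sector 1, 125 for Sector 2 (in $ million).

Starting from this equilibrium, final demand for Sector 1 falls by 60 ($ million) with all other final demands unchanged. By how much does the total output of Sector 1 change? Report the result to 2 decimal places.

I − A =
  [   0.95    -0.35]
  [  -0.30     0.60]
det(I−A) = (0.95)(0.60) − (-0.35)(-0.30) = 0.4650
adj(I−A) = [[0.60, 0.35], [0.30, 0.95]]
(I − A)⁻¹ = adj(I−A) / det(I−A) ≈
  [   1.2903     0.7527]
  [   0.6452     2.0430]
Δx = (I − A)⁻¹ Δd with Δd having -60 in the Sector 1 component and 0 elsewhere.
So Δx_1 = L_11 · (-60), where L_11 = adj(I−A)_11 / det(I−A) = 0.60 / 0.4650.
Δx_1 = 0.60 × (-60) / 0.4650 = -36.00 / 0.4650 ≈ -77.42.

Δx_1 = -77.42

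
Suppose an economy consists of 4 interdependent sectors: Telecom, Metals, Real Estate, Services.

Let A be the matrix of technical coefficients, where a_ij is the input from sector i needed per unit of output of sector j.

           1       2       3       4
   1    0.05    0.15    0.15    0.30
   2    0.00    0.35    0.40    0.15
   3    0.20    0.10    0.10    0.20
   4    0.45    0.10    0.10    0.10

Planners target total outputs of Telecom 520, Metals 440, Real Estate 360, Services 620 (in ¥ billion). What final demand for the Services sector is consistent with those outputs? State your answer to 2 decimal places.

I − A =
  [   0.95    -0.15    -0.15    -0.30]
  [   0.00     0.65    -0.40    -0.15]
  [  -0.20    -0.10     0.90    -0.20]
  [  -0.45    -0.10    -0.10     0.90]
d = (I − A) x:
  d_1 = (+0.95)·520 + (-0.15)·440 + (-0.15)·360 + (-0.30)·620 = 188.00
  d_2 = (+0.00)·520 + (+0.65)·440 + (-0.40)·360 + (-0.15)·620 = 49.00
  d_3 = (-0.20)·520 + (-0.10)·440 + (+0.90)·360 + (-0.20)·620 = 52.00
  d_4 = (-0.45)·520 + (-0.10)·440 + (-0.10)·360 + (+0.90)·620 = 244.00

d_4 = 244.00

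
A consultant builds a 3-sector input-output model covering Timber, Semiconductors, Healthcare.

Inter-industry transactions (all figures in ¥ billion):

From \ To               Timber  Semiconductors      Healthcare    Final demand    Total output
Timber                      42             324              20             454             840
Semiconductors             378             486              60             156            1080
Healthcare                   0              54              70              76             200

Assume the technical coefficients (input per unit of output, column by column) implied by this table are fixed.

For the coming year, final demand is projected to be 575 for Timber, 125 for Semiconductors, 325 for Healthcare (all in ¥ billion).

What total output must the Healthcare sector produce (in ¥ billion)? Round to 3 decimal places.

x_3 = 615.242

Technical coefficients a_ij = z_ij / X_j:
  a_11 = 42/840 = 0.05, a_21 = 378/840 = 0.45, a_31 = 0/840 = 0.00
  a_12 = 324/1080 = 0.30, a_22 = 486/1080 = 0.45, a_32 = 54/1080 = 0.05
  a_13 = 20/200 = 0.10, a_23 = 60/200 = 0.30, a_33 = 70/200 = 0.35
I − A =
  [   0.95    -0.30    -0.10]
  [  -0.45     0.55    -0.30]
  [   0.00    -0.05     0.65]
Cofactors of I−A, C_ij = (−1)^(i+j)·(minor ij) (rows/columns in the sector order above):
  C_11 = (0.55)(0.65) − (-0.30)(-0.05) = 0.3425
  C_12 = −[(-0.45)(0.65) − (-0.30)(0.00)] = 0.2925
  C_13 = (-0.45)(-0.05) − (0.55)(0.00) = 0.0225
  C_21 = −[(-0.30)(0.65) − (-0.10)(-0.05)] = 0.2000
  C_22 = (0.95)(0.65) − (-0.10)(0.00) = 0.6175
  C_23 = −[(0.95)(-0.05) − (-0.30)(0.00)] = 0.0475
  C_31 = (-0.30)(-0.30) − (-0.10)(0.55) = 0.1450
  C_32 = −[(0.95)(-0.30) − (-0.10)(-0.45)] = 0.3300
  C_33 = (0.95)(0.55) − (-0.30)(-0.45) = 0.3875
det(I−A) = Σ_j (I−A)_1j·C_1j = (0.95)(0.3425) + (-0.30)(0.2925) + (-0.10)(0.0225) = 0.235375
adj(I−A) = Cᵀ =
  [ 0.3425   0.2000   0.1450]
  [ 0.2925   0.6175   0.3300]
  [ 0.0225   0.0475   0.3875]
(I − A)⁻¹ = adj(I−A) / det(I−A) ≈
  [   1.4551     0.8497     0.6160]
  [   1.2427     2.6235     1.4020]
  [   0.0956     0.2018     1.6463]
x = (I − A)⁻¹ d = adj(I−A)·d / det(I−A), with det(I−A) = 0.235375:
  x_1 = (0.3425·575 + 0.2000·125 + 0.1450·325) / 0.235375 = 269.0625 / 0.235375 ≈ 1143.123
  x_2 = (0.2925·575 + 0.6175·125 + 0.3300·325) / 0.235375 = 352.625 / 0.235375 ≈ 1498.141
  x_3 = (0.0225·575 + 0.0475·125 + 0.3875·325) / 0.235375 = 144.8125 / 0.235375 ≈ 615.242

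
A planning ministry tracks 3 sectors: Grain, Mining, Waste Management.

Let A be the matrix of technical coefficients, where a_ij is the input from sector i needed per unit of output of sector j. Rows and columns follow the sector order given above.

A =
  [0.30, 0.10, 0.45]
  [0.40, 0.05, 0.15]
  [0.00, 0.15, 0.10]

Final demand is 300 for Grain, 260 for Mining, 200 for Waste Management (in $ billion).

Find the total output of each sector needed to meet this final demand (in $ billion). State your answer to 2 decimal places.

x_1 = 729.58, x_2 = 632.61, x_3 = 327.66

I − A =
  [   0.70    -0.10    -0.45]
  [  -0.40     0.95    -0.15]
  [   0.00    -0.15     0.90]
Cofactors of I−A, C_ij = (−1)^(i+j)·(minor ij) (rows/columns in the sector order above):
  C_11 = (0.95)(0.90) − (-0.15)(-0.15) = 0.8325
  C_12 = −[(-0.40)(0.90) − (-0.15)(0.00)] = 0.3600
  C_13 = (-0.40)(-0.15) − (0.95)(0.00) = 0.0600
  C_21 = −[(-0.10)(0.90) − (-0.45)(-0.15)] = 0.1575
  C_22 = (0.70)(0.90) − (-0.45)(0.00) = 0.6300
  C_23 = −[(0.70)(-0.15) − (-0.10)(0.00)] = 0.1050
  C_31 = (-0.10)(-0.15) − (-0.45)(0.95) = 0.4425
  C_32 = −[(0.70)(-0.15) − (-0.45)(-0.40)] = 0.2850
  C_33 = (0.70)(0.95) − (-0.10)(-0.40) = 0.6250
det(I−A) = Σ_j (I−A)_1j·C_1j = (0.70)(0.8325) + (-0.10)(0.3600) + (-0.45)(0.0600) = 0.51975
adj(I−A) = Cᵀ =
  [ 0.8325   0.1575   0.4425]
  [ 0.3600   0.6300   0.2850]
  [ 0.0600   0.1050   0.6250]
(I − A)⁻¹ = adj(I−A) / det(I−A) ≈
  [   1.6017     0.3030     0.8514]
  [   0.6926     1.2121     0.5483]
  [   0.1154     0.2020     1.2025]
x = (I − A)⁻¹ d = adj(I−A)·d / det(I−A), with det(I−A) = 0.51975:
  x_1 = (0.8325·300 + 0.1575·260 + 0.4425·200) / 0.51975 = 379.20 / 0.51975 ≈ 729.58
  x_2 = (0.3600·300 + 0.6300·260 + 0.2850·200) / 0.51975 = 328.80 / 0.51975 ≈ 632.61
  x_3 = (0.0600·300 + 0.1050·260 + 0.6250·200) / 0.51975 = 170.30 / 0.51975 ≈ 327.66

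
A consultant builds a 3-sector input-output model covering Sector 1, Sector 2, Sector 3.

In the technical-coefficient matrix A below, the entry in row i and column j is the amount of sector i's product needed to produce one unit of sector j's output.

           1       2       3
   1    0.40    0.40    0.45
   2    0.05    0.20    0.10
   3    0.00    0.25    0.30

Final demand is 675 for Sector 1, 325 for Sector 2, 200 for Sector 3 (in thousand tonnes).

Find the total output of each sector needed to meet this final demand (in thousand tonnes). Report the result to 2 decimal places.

I − A =
  [   0.60    -0.40    -0.45]
  [  -0.05     0.80    -0.10]
  [   0.00    -0.25     0.70]
Cofactors of I−A, C_ij = (−1)^(i+j)·(minor ij) (rows/columns in the sector order above):
  C_11 = (0.80)(0.70) − (-0.10)(-0.25) = 0.5350
  C_12 = −[(-0.05)(0.70) − (-0.10)(0.00)] = 0.0350
  C_13 = (-0.05)(-0.25) − (0.80)(0.00) = 0.0125
  C_21 = −[(-0.40)(0.70) − (-0.45)(-0.25)] = 0.3925
  C_22 = (0.60)(0.70) − (-0.45)(0.00) = 0.4200
  C_23 = −[(0.60)(-0.25) − (-0.40)(0.00)] = 0.1500
  C_31 = (-0.40)(-0.10) − (-0.45)(0.80) = 0.4000
  C_32 = −[(0.60)(-0.10) − (-0.45)(-0.05)] = 0.0825
  C_33 = (0.60)(0.80) − (-0.40)(-0.05) = 0.4600
det(I−A) = Σ_j (I−A)_1j·C_1j = (0.60)(0.5350) + (-0.40)(0.0350) + (-0.45)(0.0125) = 0.301375
adj(I−A) = Cᵀ =
  [ 0.5350   0.3925   0.4000]
  [ 0.0350   0.4200   0.0825]
  [ 0.0125   0.1500   0.4600]
(I − A)⁻¹ = adj(I−A) / det(I−A) ≈
  [   1.7752     1.3024     1.3273]
  [   0.1161     1.3936     0.2737]
  [   0.0415     0.4977     1.5263]
x = (I − A)⁻¹ d = adj(I−A)·d / det(I−A), with det(I−A) = 0.301375:
  x_1 = (0.5350·675 + 0.3925·325 + 0.4000·200) / 0.301375 = 568.6875 / 0.301375 ≈ 1886.98
  x_2 = (0.0350·675 + 0.4200·325 + 0.0825·200) / 0.301375 = 176.625 / 0.301375 ≈ 586.06
  x_3 = (0.0125·675 + 0.1500·325 + 0.4600·200) / 0.301375 = 149.1875 / 0.301375 ≈ 495.02

x_1 = 1886.98, x_2 = 586.06, x_3 = 495.02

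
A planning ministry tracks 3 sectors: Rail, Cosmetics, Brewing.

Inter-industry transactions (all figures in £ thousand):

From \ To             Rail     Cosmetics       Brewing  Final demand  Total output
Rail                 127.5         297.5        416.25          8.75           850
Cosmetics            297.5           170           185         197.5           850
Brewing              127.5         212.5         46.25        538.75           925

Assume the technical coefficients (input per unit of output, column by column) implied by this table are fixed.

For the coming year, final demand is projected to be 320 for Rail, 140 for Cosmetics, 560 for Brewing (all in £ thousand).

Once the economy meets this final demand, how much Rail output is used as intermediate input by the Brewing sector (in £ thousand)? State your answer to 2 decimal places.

Technical coefficients a_ij = z_ij / X_j:
  a_RR = 127.5/850 = 0.15, a_CR = 297.5/850 = 0.35, a_BR = 127.5/850 = 0.15
  a_RC = 297.5/850 = 0.35, a_CC = 170/850 = 0.20, a_BC = 212.5/850 = 0.25
  a_RB = 416.25/925 = 0.45, a_CB = 185/925 = 0.20, a_BB = 46.25/925 = 0.05
I − A =
  [   0.85    -0.35    -0.45]
  [  -0.35     0.80    -0.20]
  [  -0.15    -0.25     0.95]
Cofactors of I−A, C_ij = (−1)^(i+j)·(minor ij) (rows/columns in the sector order above):
  C_11 = (0.80)(0.95) − (-0.20)(-0.25) = 0.7100
  C_12 = −[(-0.35)(0.95) − (-0.20)(-0.15)] = 0.3625
  C_13 = (-0.35)(-0.25) − (0.80)(-0.15) = 0.2075
  C_21 = −[(-0.35)(0.95) − (-0.45)(-0.25)] = 0.4450
  C_22 = (0.85)(0.95) − (-0.45)(-0.15) = 0.7400
  C_23 = −[(0.85)(-0.25) − (-0.35)(-0.15)] = 0.2650
  C_31 = (-0.35)(-0.20) − (-0.45)(0.80) = 0.4300
  C_32 = −[(0.85)(-0.20) − (-0.45)(-0.35)] = 0.3275
  C_33 = (0.85)(0.80) − (-0.35)(-0.35) = 0.5575
det(I−A) = Σ_j (I−A)_1j·C_1j = (0.85)(0.7100) + (-0.35)(0.3625) + (-0.45)(0.2075) = 0.38325
adj(I−A) = Cᵀ =
  [ 0.7100   0.4450   0.4300]
  [ 0.3625   0.7400   0.3275]
  [ 0.2075   0.2650   0.5575]
(I − A)⁻¹ = adj(I−A) / det(I−A) ≈
  [   1.8526     1.1611     1.1220]
  [   0.9459     1.9309     0.8545]
  [   0.5414     0.6915     1.4547]
First solve x = (I − A)⁻¹ d = adj(I−A)·d / det(I−A); in particular x_B = (0.2075·320 + 0.2650·140 + 0.5575·560) / 0.38325 = 415.70 / 0.38325 ≈ 1084.6706.
Intermediate flow from R to B: z_RB = a_RB · x_B = 0.45 × 415.70 / 0.38325 = 187.065 / 0.38325 ≈ 488.10.

z_RB = 488.10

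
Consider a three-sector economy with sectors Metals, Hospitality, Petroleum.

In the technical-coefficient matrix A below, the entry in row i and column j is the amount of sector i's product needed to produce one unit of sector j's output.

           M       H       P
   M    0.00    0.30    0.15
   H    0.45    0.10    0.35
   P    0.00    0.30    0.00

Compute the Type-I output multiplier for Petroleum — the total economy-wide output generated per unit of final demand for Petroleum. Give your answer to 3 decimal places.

m_P = 2.224

I − A =
  [   1.00    -0.30    -0.15]
  [  -0.45     0.90    -0.35]
  [   0.00    -0.30     1.00]
Cofactors of I−A, C_ij = (−1)^(i+j)·(minor ij) (rows/columns in the sector order above):
  C_11 = (0.90)(1.00) − (-0.35)(-0.30) = 0.7950
  C_12 = −[(-0.45)(1.00) − (-0.35)(0.00)] = 0.4500
  C_13 = (-0.45)(-0.30) − (0.90)(0.00) = 0.1350
  C_21 = −[(-0.30)(1.00) − (-0.15)(-0.30)] = 0.3450
  C_22 = (1.00)(1.00) − (-0.15)(0.00) = 1.0000
  C_23 = −[(1.00)(-0.30) − (-0.30)(0.00)] = 0.3000
  C_31 = (-0.30)(-0.35) − (-0.15)(0.90) = 0.2400
  C_32 = −[(1.00)(-0.35) − (-0.15)(-0.45)] = 0.4175
  C_33 = (1.00)(0.90) − (-0.30)(-0.45) = 0.7650
det(I−A) = Σ_j (I−A)_1j·C_1j = (1.00)(0.7950) + (-0.30)(0.4500) + (-0.15)(0.1350) = 0.63975
adj(I−A) = Cᵀ =
  [ 0.7950   0.3450   0.2400]
  [ 0.4500   1.0000   0.4175]
  [ 0.1350   0.3000   0.7650]
(I − A)⁻¹ = adj(I−A) / det(I−A) ≈
  [   1.2427     0.5393     0.3751]
  [   0.7034     1.5631     0.6526]
  [   0.2110     0.4689     1.1958]
The output multiplier for sector j is the column-j sum of the Leontief inverse (I − A)⁻¹ = adj(I−A) / det(I−A).
Column P of adj(I−A): (0.2400, 0.4175, 0.7650); det(I−A) = 0.63975.
m_P = (0.2400 + 0.4175 + 0.7650) / 0.63975 = 1.4225 / 0.63975 ≈ 2.224.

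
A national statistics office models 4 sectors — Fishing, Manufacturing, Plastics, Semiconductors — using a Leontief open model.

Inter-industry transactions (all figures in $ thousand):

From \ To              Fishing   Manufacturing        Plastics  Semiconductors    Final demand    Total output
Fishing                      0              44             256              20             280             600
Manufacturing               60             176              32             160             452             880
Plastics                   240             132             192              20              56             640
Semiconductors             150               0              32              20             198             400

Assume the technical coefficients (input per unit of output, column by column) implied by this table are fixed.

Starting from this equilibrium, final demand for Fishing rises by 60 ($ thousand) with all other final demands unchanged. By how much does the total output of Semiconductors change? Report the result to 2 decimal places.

Δx_4 = 25.35

Technical coefficients a_ij = z_ij / X_j:
  a_11 = 0/600 = 0.00, a_21 = 60/600 = 0.10, a_31 = 240/600 = 0.40, a_41 = 150/600 = 0.25
  a_12 = 44/880 = 0.05, a_22 = 176/880 = 0.20, a_32 = 132/880 = 0.15, a_42 = 0/880 = 0.00
  a_13 = 256/640 = 0.40, a_23 = 32/640 = 0.05, a_33 = 192/640 = 0.30, a_43 = 32/640 = 0.05
  a_14 = 20/400 = 0.05, a_24 = 160/400 = 0.40, a_34 = 20/400 = 0.05, a_44 = 20/400 = 0.05
I − A =
  [   1.00    -0.05    -0.40    -0.05]
  [  -0.10     0.80    -0.05    -0.40]
  [  -0.40    -0.15     0.70    -0.05]
  [  -0.25     0.00    -0.05     0.95]
Compute the cofactors C_ij = (−1)^(i+j)·(3×3 minor ij) of I−A; the adjugate is their transpose:
adj(I−A) = Cᵀ =
  [ 0.519875   0.090500   0.309375   0.081750]
  [ 0.163875   0.495750   0.145125   0.225000]
  [ 0.343250   0.160250   0.740250   0.124500]
  [ 0.154875   0.032250   0.120375   0.414000]
det(I−A) = Σ_j (I−A)_1j·C_1j = (1.00)(0.519875) + (-0.05)(0.163875) + (-0.40)(0.343250) + (-0.05)(0.154875) = 0.3666375
(I − A)⁻¹ = adj(I−A) / det(I−A) ≈
  [   1.4180     0.2468     0.8438     0.2230]
  [   0.4470     1.3522     0.3958     0.6137]
  [   0.9362     0.4371     2.0190     0.3396]
  [   0.4224     0.0880     0.3283     1.1292]
Δx = (I − A)⁻¹ Δd with Δd having +60 in the Fishing component and 0 elsewhere.
So Δx_4 = L_41 · (+60), where L_41 = adj(I−A)_41 / det(I−A) = 0.154875 / 0.3666375.
Δx_4 = 0.154875 × (+60) / 0.3666375 = 9.2925 / 0.3666375 ≈ 25.35.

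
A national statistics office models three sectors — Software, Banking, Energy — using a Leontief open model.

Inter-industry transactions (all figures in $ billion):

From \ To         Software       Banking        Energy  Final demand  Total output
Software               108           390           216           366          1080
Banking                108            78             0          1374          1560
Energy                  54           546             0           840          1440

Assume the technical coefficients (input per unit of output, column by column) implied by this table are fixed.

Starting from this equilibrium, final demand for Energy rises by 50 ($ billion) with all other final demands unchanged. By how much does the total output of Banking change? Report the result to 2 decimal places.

Δx_B = 0.92

Technical coefficients a_ij = z_ij / X_j:
  a_SS = 108/1080 = 0.10, a_BS = 108/1080 = 0.10, a_ES = 54/1080 = 0.05
  a_SB = 390/1560 = 0.25, a_BB = 78/1560 = 0.05, a_EB = 546/1560 = 0.35
  a_SE = 216/1440 = 0.15, a_BE = 0/1440 = 0.00, a_EE = 0/1440 = 0.00
I − A =
  [   0.90    -0.25    -0.15]
  [  -0.10     0.95     0.00]
  [  -0.05    -0.35     1.00]
Cofactors of I−A, C_ij = (−1)^(i+j)·(minor ij) (rows/columns in the sector order above):
  C_11 = (0.95)(1.00) − (0.00)(-0.35) = 0.9500
  C_12 = −[(-0.10)(1.00) − (0.00)(-0.05)] = 0.1000
  C_13 = (-0.10)(-0.35) − (0.95)(-0.05) = 0.0825
  C_21 = −[(-0.25)(1.00) − (-0.15)(-0.35)] = 0.3025
  C_22 = (0.90)(1.00) − (-0.15)(-0.05) = 0.8925
  C_23 = −[(0.90)(-0.35) − (-0.25)(-0.05)] = 0.3275
  C_31 = (-0.25)(0.00) − (-0.15)(0.95) = 0.1425
  C_32 = −[(0.90)(0.00) − (-0.15)(-0.10)] = 0.0150
  C_33 = (0.90)(0.95) − (-0.25)(-0.10) = 0.8300
det(I−A) = Σ_j (I−A)_1j·C_1j = (0.90)(0.9500) + (-0.25)(0.1000) + (-0.15)(0.0825) = 0.817625
adj(I−A) = Cᵀ =
  [ 0.9500   0.3025   0.1425]
  [ 0.1000   0.8925   0.0150]
  [ 0.0825   0.3275   0.8300]
(I − A)⁻¹ = adj(I−A) / det(I−A) ≈
  [   1.1619     0.3700     0.1743]
  [   0.1223     1.0916     0.0183]
  [   0.1009     0.4006     1.0151]
Δx = (I − A)⁻¹ Δd with Δd having +50 in the Energy component and 0 elsewhere.
So Δx_B = L_BE · (+50), where L_BE = adj(I−A)_BE / det(I−A) = 0.0150 / 0.817625.
Δx_B = 0.0150 × (+50) / 0.817625 = 0.75 / 0.817625 ≈ 0.92.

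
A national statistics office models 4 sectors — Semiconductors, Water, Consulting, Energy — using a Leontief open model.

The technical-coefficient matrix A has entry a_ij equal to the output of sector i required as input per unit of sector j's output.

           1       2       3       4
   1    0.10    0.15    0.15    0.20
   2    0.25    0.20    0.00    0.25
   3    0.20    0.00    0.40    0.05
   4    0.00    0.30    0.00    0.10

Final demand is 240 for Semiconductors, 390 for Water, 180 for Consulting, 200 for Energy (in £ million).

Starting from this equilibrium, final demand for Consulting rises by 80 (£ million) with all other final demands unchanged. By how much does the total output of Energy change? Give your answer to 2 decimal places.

I − A =
  [   0.90    -0.15    -0.15    -0.20]
  [  -0.25     0.80     0.00    -0.25]
  [  -0.20     0.00     0.60    -0.05]
  [   0.00    -0.30     0.00     0.90]
Compute the cofactors C_ij = (−1)^(i+j)·(3×3 minor ij) of I−A; the adjugate is their transpose:
adj(I−A) = Cᵀ =
  [ 0.387000   0.119250   0.096750   0.124500]
  [ 0.135000   0.459000   0.033750   0.159375]
  [ 0.132750   0.052500   0.531750   0.073625]
  [ 0.045000   0.153000   0.011250   0.385500]
det(I−A) = Σ_j (I−A)_1j·C_1j = (0.90)(0.387000) + (-0.15)(0.135000) + (-0.15)(0.132750) + (-0.20)(0.045000) = 0.2991375
(I − A)⁻¹ = adj(I−A) / det(I−A) ≈
  [   1.2937     0.3986     0.3234     0.4162]
  [   0.4513     1.5344     0.1128     0.5328]
  [   0.4438     0.1755     1.7776     0.2461]
  [   0.1504     0.5115     0.0376     1.2887]
Δx = (I − A)⁻¹ Δd with Δd having +80 in the Consulting component and 0 elsewhere.
So Δx_4 = L_43 · (+80), where L_43 = adj(I−A)_43 / det(I−A) = 0.011250 / 0.2991375.
Δx_4 = 0.011250 × (+80) / 0.2991375 = 0.90 / 0.2991375 ≈ 3.01.

Δx_4 = 3.01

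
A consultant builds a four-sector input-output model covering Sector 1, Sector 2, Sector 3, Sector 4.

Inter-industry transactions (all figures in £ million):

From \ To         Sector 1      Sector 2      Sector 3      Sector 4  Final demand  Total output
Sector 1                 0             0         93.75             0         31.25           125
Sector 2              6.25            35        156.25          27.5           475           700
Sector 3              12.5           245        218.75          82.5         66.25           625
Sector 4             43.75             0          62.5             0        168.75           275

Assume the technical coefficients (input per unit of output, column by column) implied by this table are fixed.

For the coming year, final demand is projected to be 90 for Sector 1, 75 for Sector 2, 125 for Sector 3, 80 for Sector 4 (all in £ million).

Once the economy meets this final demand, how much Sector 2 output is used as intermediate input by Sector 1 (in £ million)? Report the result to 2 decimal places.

Technical coefficients a_ij = z_ij / X_j:
  a_11 = 0/125 = 0.00, a_21 = 6.25/125 = 0.05, a_31 = 12.5/125 = 0.10, a_41 = 43.75/125 = 0.35
  a_12 = 0/700 = 0.00, a_22 = 35/700 = 0.05, a_32 = 245/700 = 0.35, a_42 = 0/700 = 0.00
  a_13 = 93.75/625 = 0.15, a_23 = 156.25/625 = 0.25, a_33 = 218.75/625 = 0.35, a_43 = 62.5/625 = 0.10
  a_14 = 0/275 = 0.00, a_24 = 27.5/275 = 0.10, a_34 = 82.5/275 = 0.30, a_44 = 0/275 = 0.00
I − A =
  [   1.00     0.00    -0.15     0.00]
  [  -0.05     0.95    -0.25    -0.10]
  [  -0.10    -0.35     0.65    -0.30]
  [  -0.35     0.00    -0.10     1.00]
Compute the cofactors C_ij = (−1)^(i+j)·(3×3 minor ij) of I−A; the adjugate is their transpose:
adj(I−A) = Cᵀ =
  [ 0.498000   0.052500   0.142500   0.048000]
  [ 0.106000   0.589250   0.272750   0.140750]
  [ 0.224500   0.350000   0.950000   0.320000]
  [ 0.196750   0.053375   0.144875   0.513125]
det(I−A) = Σ_j (I−A)_1j·C_1j = (1.00)(0.498000) + (0.00)(0.106000) + (-0.15)(0.224500) + (0.00)(0.196750) = 0.464325
(I − A)⁻¹ = adj(I−A) / det(I−A) ≈
  [   1.0725     0.1131     0.3069     0.1034]
  [   0.2283     1.2690     0.5874     0.3031]
  [   0.4835     0.7538     2.0460     0.6892]
  [   0.4237     0.1150     0.3120     1.1051]
First solve x = (I − A)⁻¹ d = adj(I−A)·d / det(I−A); in particular x_1 = (0.498000·90 + 0.052500·75 + 0.142500·125 + 0.048000·80) / 0.464325 = 70.41 / 0.464325 ≈ 151.6395.
Intermediate flow from 2 to 1: z_21 = a_21 · x_1 = 0.05 × 70.41 / 0.464325 = 3.5205 / 0.464325 ≈ 7.58.

z_21 = 7.58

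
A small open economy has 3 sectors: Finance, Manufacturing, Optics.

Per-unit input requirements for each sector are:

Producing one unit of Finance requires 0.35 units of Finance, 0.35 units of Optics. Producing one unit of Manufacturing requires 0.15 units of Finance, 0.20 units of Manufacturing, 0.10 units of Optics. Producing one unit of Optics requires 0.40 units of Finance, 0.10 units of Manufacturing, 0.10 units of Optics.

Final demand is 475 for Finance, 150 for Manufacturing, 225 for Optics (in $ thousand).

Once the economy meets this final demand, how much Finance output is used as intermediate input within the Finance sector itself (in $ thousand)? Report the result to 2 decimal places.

z_11 = 446.21

I − A =
  [   0.65    -0.15    -0.40]
  [   0.00     0.80    -0.10]
  [  -0.35    -0.10     0.90]
Cofactors of I−A, C_ij = (−1)^(i+j)·(minor ij) (rows/columns in the sector order above):
  C_11 = (0.80)(0.90) − (-0.10)(-0.10) = 0.7100
  C_12 = −[(0.00)(0.90) − (-0.10)(-0.35)] = 0.0350
  C_13 = (0.00)(-0.10) − (0.80)(-0.35) = 0.2800
  C_21 = −[(-0.15)(0.90) − (-0.40)(-0.10)] = 0.1750
  C_22 = (0.65)(0.90) − (-0.40)(-0.35) = 0.4450
  C_23 = −[(0.65)(-0.10) − (-0.15)(-0.35)] = 0.1175
  C_31 = (-0.15)(-0.10) − (-0.40)(0.80) = 0.3350
  C_32 = −[(0.65)(-0.10) − (-0.40)(0.00)] = 0.0650
  C_33 = (0.65)(0.80) − (-0.15)(0.00) = 0.5200
det(I−A) = Σ_j (I−A)_1j·C_1j = (0.65)(0.7100) + (-0.15)(0.0350) + (-0.40)(0.2800) = 0.34425
adj(I−A) = Cᵀ =
  [ 0.7100   0.1750   0.3350]
  [ 0.0350   0.4450   0.0650]
  [ 0.2800   0.1175   0.5200]
(I − A)⁻¹ = adj(I−A) / det(I−A) ≈
  [   2.0625     0.5084     0.9731]
  [   0.1017     1.2927     0.1888]
  [   0.8134     0.3413     1.5105]
First solve x = (I − A)⁻¹ d = adj(I−A)·d / det(I−A); in particular x_1 = (0.7100·475 + 0.1750·150 + 0.3350·225) / 0.34425 = 438.875 / 0.34425 ≈ 1274.8729.
Intermediate flow from 1 to 1: z_11 = a_11 · x_1 = 0.35 × 438.875 / 0.34425 = 153.60625 / 0.34425 ≈ 446.21.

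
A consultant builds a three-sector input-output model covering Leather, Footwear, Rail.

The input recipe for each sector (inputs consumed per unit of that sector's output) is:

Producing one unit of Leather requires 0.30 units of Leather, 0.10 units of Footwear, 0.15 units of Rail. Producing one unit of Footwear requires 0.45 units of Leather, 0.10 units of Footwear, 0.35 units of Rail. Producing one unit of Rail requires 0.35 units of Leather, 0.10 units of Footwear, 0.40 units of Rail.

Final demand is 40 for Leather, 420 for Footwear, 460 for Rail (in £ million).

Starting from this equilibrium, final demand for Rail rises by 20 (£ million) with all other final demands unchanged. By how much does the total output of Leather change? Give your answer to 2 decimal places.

I − A =
  [   0.70    -0.45    -0.35]
  [  -0.10     0.90    -0.10]
  [  -0.15    -0.35     0.60]
Cofactors of I−A, C_ij = (−1)^(i+j)·(minor ij) (rows/columns in the sector order above):
  C_11 = (0.90)(0.60) − (-0.10)(-0.35) = 0.5050
  C_12 = −[(-0.10)(0.60) − (-0.10)(-0.15)] = 0.0750
  C_13 = (-0.10)(-0.35) − (0.90)(-0.15) = 0.1700
  C_21 = −[(-0.45)(0.60) − (-0.35)(-0.35)] = 0.3925
  C_22 = (0.70)(0.60) − (-0.35)(-0.15) = 0.3675
  C_23 = −[(0.70)(-0.35) − (-0.45)(-0.15)] = 0.3125
  C_31 = (-0.45)(-0.10) − (-0.35)(0.90) = 0.3600
  C_32 = −[(0.70)(-0.10) − (-0.35)(-0.10)] = 0.1050
  C_33 = (0.70)(0.90) − (-0.45)(-0.10) = 0.5850
det(I−A) = Σ_j (I−A)_1j·C_1j = (0.70)(0.5050) + (-0.45)(0.0750) + (-0.35)(0.1700) = 0.26025
adj(I−A) = Cᵀ =
  [ 0.5050   0.3925   0.3600]
  [ 0.0750   0.3675   0.1050]
  [ 0.1700   0.3125   0.5850]
(I − A)⁻¹ = adj(I−A) / det(I−A) ≈
  [   1.9404     1.5082     1.3833]
  [   0.2882     1.4121     0.4035]
  [   0.6532     1.2008     2.2478]
Δx = (I − A)⁻¹ Δd with Δd having +20 in the Rail component and 0 elsewhere.
So Δx_L = L_LR · (+20), where L_LR = adj(I−A)_LR / det(I−A) = 0.3600 / 0.26025.
Δx_L = 0.3600 × (+20) / 0.26025 = 7.20 / 0.26025 ≈ 27.67.

Δx_L = 27.67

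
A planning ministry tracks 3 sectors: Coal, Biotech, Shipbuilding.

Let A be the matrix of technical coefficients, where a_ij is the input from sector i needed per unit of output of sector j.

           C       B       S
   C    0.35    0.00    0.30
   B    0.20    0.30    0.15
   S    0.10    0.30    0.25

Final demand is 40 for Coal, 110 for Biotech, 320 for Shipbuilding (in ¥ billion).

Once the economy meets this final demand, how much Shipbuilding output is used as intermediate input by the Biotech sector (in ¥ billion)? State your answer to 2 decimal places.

I − A =
  [   0.65     0.00    -0.30]
  [  -0.20     0.70    -0.15]
  [  -0.10    -0.30     0.75]
Cofactors of I−A, C_ij = (−1)^(i+j)·(minor ij) (rows/columns in the sector order above):
  C_11 = (0.70)(0.75) − (-0.15)(-0.30) = 0.4800
  C_12 = −[(-0.20)(0.75) − (-0.15)(-0.10)] = 0.1650
  C_13 = (-0.20)(-0.30) − (0.70)(-0.10) = 0.1300
  C_21 = −[(0.00)(0.75) − (-0.30)(-0.30)] = 0.0900
  C_22 = (0.65)(0.75) − (-0.30)(-0.10) = 0.4575
  C_23 = −[(0.65)(-0.30) − (0.00)(-0.10)] = 0.1950
  C_31 = (0.00)(-0.15) − (-0.30)(0.70) = 0.2100
  C_32 = −[(0.65)(-0.15) − (-0.30)(-0.20)] = 0.1575
  C_33 = (0.65)(0.70) − (0.00)(-0.20) = 0.4550
det(I−A) = Σ_j (I−A)_1j·C_1j = (0.65)(0.4800) + (0.00)(0.1650) + (-0.30)(0.1300) = 0.2730
adj(I−A) = Cᵀ =
  [ 0.4800   0.0900   0.2100]
  [ 0.1650   0.4575   0.1575]
  [ 0.1300   0.1950   0.4550]
(I − A)⁻¹ = adj(I−A) / det(I−A) ≈
  [   1.7582     0.3297     0.7692]
  [   0.6044     1.6758     0.5769]
  [   0.4762     0.7143     1.6667]
First solve x = (I − A)⁻¹ d = adj(I−A)·d / det(I−A); in particular x_B = (0.1650·40 + 0.4575·110 + 0.1575·320) / 0.2730 = 107.325 / 0.2730 ≈ 393.1319.
Intermediate flow from S to B: z_SB = a_SB · x_B = 0.30 × 107.325 / 0.2730 = 32.1975 / 0.2730 ≈ 117.94.

z_SB = 117.94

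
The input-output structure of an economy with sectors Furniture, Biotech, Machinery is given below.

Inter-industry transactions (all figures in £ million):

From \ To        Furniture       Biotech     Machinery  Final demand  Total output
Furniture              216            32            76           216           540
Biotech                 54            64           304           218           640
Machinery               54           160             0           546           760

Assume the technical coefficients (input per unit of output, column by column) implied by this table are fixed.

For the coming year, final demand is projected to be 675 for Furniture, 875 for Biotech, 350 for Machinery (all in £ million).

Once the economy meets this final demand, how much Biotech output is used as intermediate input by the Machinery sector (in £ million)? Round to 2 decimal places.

z_BM = 347.13

Technical coefficients a_ij = z_ij / X_j:
  a_FF = 216/540 = 0.40, a_BF = 54/540 = 0.10, a_MF = 54/540 = 0.10
  a_FB = 32/640 = 0.05, a_BB = 64/640 = 0.10, a_MB = 160/640 = 0.25
  a_FM = 76/760 = 0.10, a_BM = 304/760 = 0.40, a_MM = 0/760 = 0.00
I − A =
  [   0.60    -0.05    -0.10]
  [  -0.10     0.90    -0.40]
  [  -0.10    -0.25     1.00]
Cofactors of I−A, C_ij = (−1)^(i+j)·(minor ij) (rows/columns in the sector order above):
  C_11 = (0.90)(1.00) − (-0.40)(-0.25) = 0.8000
  C_12 = −[(-0.10)(1.00) − (-0.40)(-0.10)] = 0.1400
  C_13 = (-0.10)(-0.25) − (0.90)(-0.10) = 0.1150
  C_21 = −[(-0.05)(1.00) − (-0.10)(-0.25)] = 0.0750
  C_22 = (0.60)(1.00) − (-0.10)(-0.10) = 0.5900
  C_23 = −[(0.60)(-0.25) − (-0.05)(-0.10)] = 0.1550
  C_31 = (-0.05)(-0.40) − (-0.10)(0.90) = 0.1100
  C_32 = −[(0.60)(-0.40) − (-0.10)(-0.10)] = 0.2500
  C_33 = (0.60)(0.90) − (-0.05)(-0.10) = 0.5350
det(I−A) = Σ_j (I−A)_1j·C_1j = (0.60)(0.8000) + (-0.05)(0.1400) + (-0.10)(0.1150) = 0.4615
adj(I−A) = Cᵀ =
  [ 0.8000   0.0750   0.1100]
  [ 0.1400   0.5900   0.2500]
  [ 0.1150   0.1550   0.5350]
(I − A)⁻¹ = adj(I−A) / det(I−A) ≈
  [   1.7335     0.1625     0.2384]
  [   0.3034     1.2784     0.5417]
  [   0.2492     0.3359     1.1593]
First solve x = (I − A)⁻¹ d = adj(I−A)·d / det(I−A); in particular x_M = (0.1150·675 + 0.1550·875 + 0.5350·350) / 0.4615 = 400.50 / 0.4615 ≈ 867.8223.
Intermediate flow from B to M: z_BM = a_BM · x_M = 0.40 × 400.50 / 0.4615 = 160.20 / 0.4615 ≈ 347.13.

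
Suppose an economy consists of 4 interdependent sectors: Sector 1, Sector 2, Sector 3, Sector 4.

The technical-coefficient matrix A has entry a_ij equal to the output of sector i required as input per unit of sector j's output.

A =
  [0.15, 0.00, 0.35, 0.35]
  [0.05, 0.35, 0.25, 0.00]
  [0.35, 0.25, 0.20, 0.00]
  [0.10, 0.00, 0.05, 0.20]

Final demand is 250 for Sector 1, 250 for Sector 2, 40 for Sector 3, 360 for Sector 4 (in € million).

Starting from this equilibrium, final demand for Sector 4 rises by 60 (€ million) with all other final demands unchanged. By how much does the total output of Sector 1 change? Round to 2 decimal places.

Δx_1 = 42.95

I − A =
  [   0.85     0.00    -0.35    -0.35]
  [  -0.05     0.65    -0.25     0.00]
  [  -0.35    -0.25     0.80     0.00]
  [  -0.10     0.00    -0.05     0.80]
Compute the cofactors C_ij = (−1)^(i+j)·(3×3 minor ij) of I−A; the adjugate is their transpose:
adj(I−A) = Cᵀ =
  [ 0.366000   0.074375   0.193375   0.160125]
  [ 0.102000   0.411875   0.176125   0.044625]
  [ 0.192000   0.161250   0.419250   0.084000]
  [ 0.057750   0.019375   0.050375   0.304875]
det(I−A) = Σ_j (I−A)_1j·C_1j = (0.85)(0.366000) + (0.00)(0.102000) + (-0.35)(0.192000) + (-0.35)(0.057750) = 0.2236875
(I − A)⁻¹ = adj(I−A) / det(I−A) ≈
  [   1.6362     0.3325     0.8645     0.7158]
  [   0.4560     1.8413     0.7874     0.1995]
  [   0.8583     0.7209     1.8743     0.3755]
  [   0.2582     0.0866     0.2252     1.3630]
Δx = (I − A)⁻¹ Δd with Δd having +60 in the Sector 4 component and 0 elsewhere.
So Δx_1 = L_14 · (+60), where L_14 = adj(I−A)_14 / det(I−A) = 0.160125 / 0.2236875.
Δx_1 = 0.160125 × (+60) / 0.2236875 = 9.6075 / 0.2236875 ≈ 42.95.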